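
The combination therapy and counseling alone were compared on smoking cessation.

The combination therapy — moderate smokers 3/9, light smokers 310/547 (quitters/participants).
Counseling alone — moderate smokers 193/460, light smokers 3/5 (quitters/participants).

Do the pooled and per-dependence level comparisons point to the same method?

No

Moderate smokers: the combination therapy 3/9 = 33.3%, counseling alone 193/460 = 42.0% → counseling alone
Light smokers: the combination therapy 310/547 = 56.7%, counseling alone 3/5 = 60.0% → counseling alone
Overall: the combination therapy 313/556 = 56.3%, counseling alone 196/465 = 42.2% → the combination therapy
Counseling alone wins each dependence group but the combination therapy wins overall — the comparison reverses. Counseling alone's participants skew toward moderate smokers, which has a lower base rate.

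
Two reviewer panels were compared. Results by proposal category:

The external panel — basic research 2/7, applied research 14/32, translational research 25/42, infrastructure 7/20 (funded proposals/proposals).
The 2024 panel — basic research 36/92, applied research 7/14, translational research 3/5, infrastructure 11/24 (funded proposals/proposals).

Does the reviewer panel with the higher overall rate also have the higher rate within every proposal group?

No

Basic research: the external panel 2/7 = 28.6%, the 2024 panel 36/92 = 39.1% → the 2024 panel
Applied research: the external panel 14/32 = 43.8%, the 2024 panel 7/14 = 50.0% → the 2024 panel
Translational research: the external panel 25/42 = 59.5%, the 2024 panel 3/5 = 60.0% → the 2024 panel
Infrastructure: the external panel 7/20 = 35.0%, the 2024 panel 11/24 = 45.8% → the 2024 panel
Overall: the external panel 48/101 = 47.5%, the 2024 panel 57/135 = 42.2% → the external panel
The 2024 panel wins each proposal group but the external panel wins overall — the comparison reverses. The 2024 panel's proposals skew toward basic research, which has a lower base rate.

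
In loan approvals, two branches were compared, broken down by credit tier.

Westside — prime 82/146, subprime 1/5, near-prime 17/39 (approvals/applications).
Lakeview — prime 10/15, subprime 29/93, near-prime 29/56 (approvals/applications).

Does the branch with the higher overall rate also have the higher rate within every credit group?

No

Prime: Westside 82/146 = 56.2%, Lakeview 10/15 = 66.7% → Lakeview
Subprime: Westside 1/5 = 20.0%, Lakeview 29/93 = 31.2% → Lakeview
Near-prime: Westside 17/39 = 43.6%, Lakeview 29/56 = 51.8% → Lakeview
Overall: Westside 100/190 = 52.6%, Lakeview 68/164 = 41.5% → Westside
Lakeview wins each credit group but Westside wins overall — the comparison reverses. Lakeview's applications skew toward subprime, which has a lower base rate.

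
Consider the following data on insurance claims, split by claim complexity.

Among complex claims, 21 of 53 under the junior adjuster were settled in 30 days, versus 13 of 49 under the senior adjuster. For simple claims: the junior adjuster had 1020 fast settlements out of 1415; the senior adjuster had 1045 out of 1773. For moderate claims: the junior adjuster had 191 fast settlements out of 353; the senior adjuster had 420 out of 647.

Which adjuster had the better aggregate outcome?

the junior adjuster

Complex: the junior adjuster 21/53 = 39.6%, the senior adjuster 13/49 = 26.5% → the junior adjuster
Simple: the junior adjuster 1020/1415 = 72.1%, the senior adjuster 1045/1773 = 58.9% → the junior adjuster
Moderate: the junior adjuster 191/353 = 54.1%, the senior adjuster 420/647 = 64.9% → the senior adjuster
Overall: the junior adjuster 1232/1821 = 67.7%, the senior adjuster 1478/2469 = 59.9% → the junior adjuster
(Neither sweeps every claim group, but the junior adjuster has the higher pooled rate.)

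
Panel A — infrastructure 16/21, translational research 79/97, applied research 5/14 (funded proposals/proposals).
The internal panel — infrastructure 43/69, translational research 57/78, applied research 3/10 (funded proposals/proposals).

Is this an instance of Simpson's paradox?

No

Infrastructure: Panel A 16/21 = 76.2%, the internal panel 43/69 = 62.3% → Panel A
Translational research: Panel A 79/97 = 81.4%, the internal panel 57/78 = 73.1% → Panel A
Applied research: Panel A 5/14 = 35.7%, the internal panel 3/10 = 30.0% → Panel A
Overall: Panel A 100/132 = 75.8%, the internal panel 103/157 = 65.6% → Panel A
Panel A wins overall and in every proposal group — no reversal.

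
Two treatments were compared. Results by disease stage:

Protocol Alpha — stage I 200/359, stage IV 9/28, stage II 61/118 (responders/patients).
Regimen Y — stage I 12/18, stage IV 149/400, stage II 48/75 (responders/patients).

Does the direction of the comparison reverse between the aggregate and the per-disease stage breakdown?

Stage I: Protocol Alpha 200/359 = 55.7%, Regimen Y 12/18 = 66.7% → Regimen Y
Stage IV: Protocol Alpha 9/28 = 32.1%, Regimen Y 149/400 = 37.2% → Regimen Y
Stage II: Protocol Alpha 61/118 = 51.7%, Regimen Y 48/75 = 64.0% → Regimen Y
Overall: Protocol Alpha 270/505 = 53.5%, Regimen Y 209/493 = 42.4% → Protocol Alpha
Regimen Y wins each disease group but Protocol Alpha wins overall — the comparison reverses. Regimen Y's patients skew toward stage IV, which has a lower base rate.

Yes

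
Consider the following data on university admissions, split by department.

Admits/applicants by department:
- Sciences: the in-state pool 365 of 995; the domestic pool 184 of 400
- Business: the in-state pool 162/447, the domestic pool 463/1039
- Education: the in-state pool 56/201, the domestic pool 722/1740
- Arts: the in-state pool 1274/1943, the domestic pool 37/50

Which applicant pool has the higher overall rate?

the in-state pool

Sciences: the in-state pool 365/995 = 36.7%, the domestic pool 184/400 = 46.0% → the domestic pool
Business: the in-state pool 162/447 = 36.2%, the domestic pool 463/1039 = 44.6% → the domestic pool
Education: the in-state pool 56/201 = 27.9%, the domestic pool 722/1740 = 41.5% → the domestic pool
Arts: the in-state pool 1274/1943 = 65.6%, the domestic pool 37/50 = 74.0% → the domestic pool
Overall: the in-state pool 1857/3586 = 51.8%, the domestic pool 1406/3229 = 43.5% → the in-state pool
(The domestic pool wins every department group but the in-state pool wins overall — the domestic pool's applicants skew toward the low-rate Education group.)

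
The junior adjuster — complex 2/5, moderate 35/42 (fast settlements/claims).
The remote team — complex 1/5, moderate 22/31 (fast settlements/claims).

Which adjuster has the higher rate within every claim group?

the junior adjuster

Complex: the junior adjuster 2/5 = 40.0%, the remote team 1/5 = 20.0% → the junior adjuster
Moderate: the junior adjuster 35/42 = 83.3%, the remote team 22/31 = 71.0% → the junior adjuster
The junior adjuster has the higher rate in both groups.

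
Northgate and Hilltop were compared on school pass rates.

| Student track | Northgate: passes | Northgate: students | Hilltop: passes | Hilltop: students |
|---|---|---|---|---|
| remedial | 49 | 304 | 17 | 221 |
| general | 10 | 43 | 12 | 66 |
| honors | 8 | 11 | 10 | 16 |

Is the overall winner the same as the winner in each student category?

Remedial: Northgate 49/304 = 16.1%, Hilltop 17/221 = 7.7% → Northgate
General: Northgate 10/43 = 23.3%, Hilltop 12/66 = 18.2% → Northgate
Honors: Northgate 8/11 = 72.7%, Hilltop 10/16 = 62.5% → Northgate
Overall: Northgate 67/358 = 18.7%, Hilltop 39/303 = 12.9% → Northgate
Northgate wins overall and in every student group — no reversal.

Yes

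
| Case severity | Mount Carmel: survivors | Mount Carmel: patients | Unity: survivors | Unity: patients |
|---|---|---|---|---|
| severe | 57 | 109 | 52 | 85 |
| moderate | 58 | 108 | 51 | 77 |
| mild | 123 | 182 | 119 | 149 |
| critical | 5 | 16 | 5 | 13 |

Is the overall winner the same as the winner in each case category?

Severe: Mount Carmel 57/109 = 52.3%, Unity 52/85 = 61.2% → Unity
Moderate: Mount Carmel 58/108 = 53.7%, Unity 51/77 = 66.2% → Unity
Mild: Mount Carmel 123/182 = 67.6%, Unity 119/149 = 79.9% → Unity
Critical: Mount Carmel 5/16 = 31.2%, Unity 5/13 = 38.5% → Unity
Overall: Mount Carmel 243/415 = 58.6%, Unity 227/324 = 70.1% → Unity
Unity wins overall and in every case group — no reversal.

Yes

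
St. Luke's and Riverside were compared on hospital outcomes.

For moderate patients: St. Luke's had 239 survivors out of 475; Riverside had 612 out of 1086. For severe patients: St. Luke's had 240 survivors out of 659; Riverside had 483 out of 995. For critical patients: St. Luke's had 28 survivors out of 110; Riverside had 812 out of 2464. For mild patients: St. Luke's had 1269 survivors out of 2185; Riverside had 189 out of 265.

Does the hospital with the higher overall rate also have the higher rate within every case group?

Moderate: St. Luke's 239/475 = 50.3%, Riverside 612/1086 = 56.4% → Riverside
Severe: St. Luke's 240/659 = 36.4%, Riverside 483/995 = 48.5% → Riverside
Critical: St. Luke's 28/110 = 25.5%, Riverside 812/2464 = 33.0% → Riverside
Mild: St. Luke's 1269/2185 = 58.1%, Riverside 189/265 = 71.3% → Riverside
Overall: St. Luke's 1776/3429 = 51.8%, Riverside 2096/4810 = 43.6% → St. Luke's
Riverside wins each case group but St. Luke's wins overall — the comparison reverses. Riverside's patients skew toward critical, which has a lower base rate.

No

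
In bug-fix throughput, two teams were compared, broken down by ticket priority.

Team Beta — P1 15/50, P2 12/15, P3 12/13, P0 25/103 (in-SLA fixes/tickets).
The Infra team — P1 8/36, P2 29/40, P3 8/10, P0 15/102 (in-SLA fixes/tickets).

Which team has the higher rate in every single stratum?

Team Beta

P1: Team Beta 15/50 = 30.0%, the Infra team 8/36 = 22.2% → Team Beta
P2: Team Beta 12/15 = 80.0%, the Infra team 29/40 = 72.5% → Team Beta
P3: Team Beta 12/13 = 92.3%, the Infra team 8/10 = 80.0% → Team Beta
P0: Team Beta 25/103 = 24.3%, the Infra team 15/102 = 14.7% → Team Beta
Team Beta has the higher rate in all 4 groups.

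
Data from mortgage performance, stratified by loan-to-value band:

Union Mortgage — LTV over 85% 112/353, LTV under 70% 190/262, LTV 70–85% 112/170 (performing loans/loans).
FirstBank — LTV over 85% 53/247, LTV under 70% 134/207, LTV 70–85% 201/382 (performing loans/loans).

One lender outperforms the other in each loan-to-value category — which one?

Union Mortgage

LTV over 85%: Union Mortgage 112/353 = 31.7%, FirstBank 53/247 = 21.5% → Union Mortgage
LTV under 70%: Union Mortgage 190/262 = 72.5%, FirstBank 134/207 = 64.7% → Union Mortgage
LTV 70–85%: Union Mortgage 112/170 = 65.9%, FirstBank 201/382 = 52.6% → Union Mortgage
Union Mortgage has the higher rate in all 3 groups.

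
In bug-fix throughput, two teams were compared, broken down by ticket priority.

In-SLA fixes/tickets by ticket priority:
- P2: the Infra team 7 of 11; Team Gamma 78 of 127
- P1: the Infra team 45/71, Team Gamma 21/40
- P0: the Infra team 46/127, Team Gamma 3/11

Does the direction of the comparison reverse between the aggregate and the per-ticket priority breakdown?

Yes

P2: the Infra team 7/11 = 63.6%, Team Gamma 78/127 = 61.4% → the Infra team
P1: the Infra team 45/71 = 63.4%, Team Gamma 21/40 = 52.5% → the Infra team
P0: the Infra team 46/127 = 36.2%, Team Gamma 3/11 = 27.3% → the Infra team
Overall: the Infra team 98/209 = 46.9%, Team Gamma 102/178 = 57.3% → Team Gamma
The Infra team wins each ticket group but Team Gamma wins overall — the comparison reverses. The Infra team's tickets skew toward P0, which has a lower base rate.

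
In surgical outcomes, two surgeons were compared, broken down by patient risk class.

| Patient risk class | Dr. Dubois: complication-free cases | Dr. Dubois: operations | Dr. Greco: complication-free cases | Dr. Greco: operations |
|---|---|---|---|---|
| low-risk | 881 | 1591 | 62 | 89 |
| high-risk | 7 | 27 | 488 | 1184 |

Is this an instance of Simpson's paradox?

Low-risk: Dr. Dubois 881/1591 = 55.4%, Dr. Greco 62/89 = 69.7% → Dr. Greco
High-risk: Dr. Dubois 7/27 = 25.9%, Dr. Greco 488/1184 = 41.2% → Dr. Greco
Overall: Dr. Dubois 888/1618 = 54.9%, Dr. Greco 550/1273 = 43.2% → Dr. Dubois
Dr. Greco wins each patient risk group but Dr. Dubois wins overall — the comparison reverses. Dr. Greco's operations skew toward high-risk, which has a lower base rate.

Yes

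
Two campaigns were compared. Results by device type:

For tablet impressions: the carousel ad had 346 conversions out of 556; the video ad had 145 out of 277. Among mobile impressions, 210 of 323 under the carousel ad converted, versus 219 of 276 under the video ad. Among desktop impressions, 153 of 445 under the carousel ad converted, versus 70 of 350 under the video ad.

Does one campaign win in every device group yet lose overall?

Tablet: the carousel ad 346/556 = 62.2%, the video ad 145/277 = 52.3% → the carousel ad
Mobile: the carousel ad 210/323 = 65.0%, the video ad 219/276 = 79.3% → the video ad
Desktop: the carousel ad 153/445 = 34.4%, the video ad 70/350 = 20.0% → the carousel ad
Overall: the carousel ad 709/1324 = 53.5%, the video ad 434/903 = 48.1% → the carousel ad
Neither sweeps: the carousel ad wins 2 of 3 groups, the video ad wins 1. The carousel ad wins overall but not every group — no Simpson reversal.

No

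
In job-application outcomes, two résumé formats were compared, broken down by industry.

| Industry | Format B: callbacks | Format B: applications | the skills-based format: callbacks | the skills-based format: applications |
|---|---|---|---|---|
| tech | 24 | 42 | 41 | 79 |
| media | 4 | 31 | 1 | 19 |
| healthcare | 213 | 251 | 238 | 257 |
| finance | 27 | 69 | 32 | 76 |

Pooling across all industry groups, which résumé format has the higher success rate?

the skills-based format

Tech: Format B 24/42 = 57.1%, the skills-based format 41/79 = 51.9% → Format B
Media: Format B 4/31 = 12.9%, the skills-based format 1/19 = 5.3% → Format B
Healthcare: Format B 213/251 = 84.9%, the skills-based format 238/257 = 92.6% → the skills-based format
Finance: Format B 27/69 = 39.1%, the skills-based format 32/76 = 42.1% → the skills-based format
Overall: Format B 268/393 = 68.2%, the skills-based format 312/431 = 72.4% → the skills-based format
(Neither sweeps every industry group, but the skills-based format has the higher pooled rate.)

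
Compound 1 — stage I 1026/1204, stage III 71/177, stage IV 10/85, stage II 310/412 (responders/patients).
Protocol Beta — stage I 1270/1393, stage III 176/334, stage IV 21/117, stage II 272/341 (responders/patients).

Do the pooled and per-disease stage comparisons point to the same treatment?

Stage I: Compound 1 1026/1204 = 85.2%, Protocol Beta 1270/1393 = 91.2% → Protocol Beta
Stage III: Compound 1 71/177 = 40.1%, Protocol Beta 176/334 = 52.7% → Protocol Beta
Stage IV: Compound 1 10/85 = 11.8%, Protocol Beta 21/117 = 17.9% → Protocol Beta
Stage II: Compound 1 310/412 = 75.2%, Protocol Beta 272/341 = 79.8% → Protocol Beta
Overall: Compound 1 1417/1878 = 75.5%, Protocol Beta 1739/2185 = 79.6% → Protocol Beta
Protocol Beta wins overall and in every disease group — no reversal.

Yes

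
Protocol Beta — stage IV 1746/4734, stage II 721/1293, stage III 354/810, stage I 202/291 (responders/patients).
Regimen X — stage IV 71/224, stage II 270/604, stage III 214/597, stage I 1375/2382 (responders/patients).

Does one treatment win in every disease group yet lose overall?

Stage IV: Protocol Beta 1746/4734 = 36.9%, Regimen X 71/224 = 31.7% → Protocol Beta
Stage II: Protocol Beta 721/1293 = 55.8%, Regimen X 270/604 = 44.7% → Protocol Beta
Stage III: Protocol Beta 354/810 = 43.7%, Regimen X 214/597 = 35.8% → Protocol Beta
Stage I: Protocol Beta 202/291 = 69.4%, Regimen X 1375/2382 = 57.7% → Protocol Beta
Overall: Protocol Beta 3023/7128 = 42.4%, Regimen X 1930/3807 = 50.7% → Regimen X
Protocol Beta wins each disease group but Regimen X wins overall — the comparison reverses. Protocol Beta's patients skew toward stage IV, which has a lower base rate.

Yes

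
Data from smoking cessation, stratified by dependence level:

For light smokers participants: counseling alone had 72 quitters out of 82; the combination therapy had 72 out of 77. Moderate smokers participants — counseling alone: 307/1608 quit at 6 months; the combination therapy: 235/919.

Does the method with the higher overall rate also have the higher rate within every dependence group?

Yes

Light smokers: counseling alone 72/82 = 87.8%, the combination therapy 72/77 = 93.5% → the combination therapy
Moderate smokers: counseling alone 307/1608 = 19.1%, the combination therapy 235/919 = 25.6% → the combination therapy
Overall: counseling alone 379/1690 = 22.4%, the combination therapy 307/996 = 30.8% → the combination therapy
The combination therapy wins overall and in every dependence group — no reversal.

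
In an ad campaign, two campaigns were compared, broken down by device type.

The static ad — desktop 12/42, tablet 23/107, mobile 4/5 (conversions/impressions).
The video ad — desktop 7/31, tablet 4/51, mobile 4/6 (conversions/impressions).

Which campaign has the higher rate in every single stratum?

Desktop: the static ad 12/42 = 28.6%, the video ad 7/31 = 22.6% → the static ad
Tablet: the static ad 23/107 = 21.5%, the video ad 4/51 = 7.8% → the static ad
Mobile: the static ad 4/5 = 80.0%, the video ad 4/6 = 66.7% → the static ad
The static ad has the higher rate in all 3 groups.

the static ad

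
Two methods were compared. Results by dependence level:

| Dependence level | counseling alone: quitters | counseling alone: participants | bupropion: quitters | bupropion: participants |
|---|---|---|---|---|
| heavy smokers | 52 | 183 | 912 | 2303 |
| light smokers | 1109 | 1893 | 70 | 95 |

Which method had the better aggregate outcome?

counseling alone

Heavy smokers: counseling alone 52/183 = 28.4%, bupropion 912/2303 = 39.6% → bupropion
Light smokers: counseling alone 1109/1893 = 58.6%, bupropion 70/95 = 73.7% → bupropion
Overall: counseling alone 1161/2076 = 55.9%, bupropion 982/2398 = 41.0% → counseling alone
(Bupropion wins every dependence group but counseling alone wins overall — bupropion's participants skew toward the low-rate heavy smokers group.)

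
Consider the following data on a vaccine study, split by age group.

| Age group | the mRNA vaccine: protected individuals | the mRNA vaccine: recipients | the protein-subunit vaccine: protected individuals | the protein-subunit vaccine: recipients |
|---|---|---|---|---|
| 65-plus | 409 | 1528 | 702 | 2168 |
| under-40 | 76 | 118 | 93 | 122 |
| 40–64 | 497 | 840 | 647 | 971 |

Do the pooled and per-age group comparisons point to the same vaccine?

Yes

65-plus: the mRNA vaccine 409/1528 = 26.8%, the protein-subunit vaccine 702/2168 = 32.4% → the protein-subunit vaccine
Under-40: the mRNA vaccine 76/118 = 64.4%, the protein-subunit vaccine 93/122 = 76.2% → the protein-subunit vaccine
40–64: the mRNA vaccine 497/840 = 59.2%, the protein-subunit vaccine 647/971 = 66.6% → the protein-subunit vaccine
Overall: the mRNA vaccine 982/2486 = 39.5%, the protein-subunit vaccine 1442/3261 = 44.2% → the protein-subunit vaccine
The protein-subunit vaccine wins overall and in every age group — no reversal.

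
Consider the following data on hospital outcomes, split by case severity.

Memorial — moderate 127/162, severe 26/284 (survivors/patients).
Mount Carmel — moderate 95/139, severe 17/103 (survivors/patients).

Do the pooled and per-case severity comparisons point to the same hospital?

No

Moderate: Memorial 127/162 = 78.4%, Mount Carmel 95/139 = 68.3% → Memorial
Severe: Memorial 26/284 = 9.2%, Mount Carmel 17/103 = 16.5% → Mount Carmel
Overall: Memorial 153/446 = 34.3%, Mount Carmel 112/242 = 46.3% → Mount Carmel
Neither sweeps: Memorial wins 1 of 2 groups, Mount Carmel wins 1. Mount Carmel wins overall but not every group — no Simpson reversal.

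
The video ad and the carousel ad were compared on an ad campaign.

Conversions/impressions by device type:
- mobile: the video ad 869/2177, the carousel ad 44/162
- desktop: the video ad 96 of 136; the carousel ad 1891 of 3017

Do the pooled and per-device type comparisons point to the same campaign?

No

Mobile: the video ad 869/2177 = 39.9%, the carousel ad 44/162 = 27.2% → the video ad
Desktop: the video ad 96/136 = 70.6%, the carousel ad 1891/3017 = 62.7% → the video ad
Overall: the video ad 965/2313 = 41.7%, the carousel ad 1935/3179 = 60.9% → the carousel ad
The video ad wins each device group but the carousel ad wins overall — the comparison reverses. The video ad's impressions skew toward mobile, which has a lower base rate.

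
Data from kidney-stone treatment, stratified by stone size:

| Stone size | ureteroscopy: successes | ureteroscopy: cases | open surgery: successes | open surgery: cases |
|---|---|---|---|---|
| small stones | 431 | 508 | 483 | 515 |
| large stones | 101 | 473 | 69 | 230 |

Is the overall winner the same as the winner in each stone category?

Yes

Small stones: ureteroscopy 431/508 = 84.8%, open surgery 483/515 = 93.8% → open surgery
Large stones: ureteroscopy 101/473 = 21.4%, open surgery 69/230 = 30.0% → open surgery
Overall: ureteroscopy 532/981 = 54.2%, open surgery 552/745 = 74.1% → open surgery
Open surgery wins overall and in every stone group — no reversal.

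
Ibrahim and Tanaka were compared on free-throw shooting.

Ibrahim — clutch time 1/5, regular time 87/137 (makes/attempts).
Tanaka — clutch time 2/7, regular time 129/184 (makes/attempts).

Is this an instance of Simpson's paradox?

Clutch time: Ibrahim 1/5 = 20.0%, Tanaka 2/7 = 28.6% → Tanaka
Regular time: Ibrahim 87/137 = 63.5%, Tanaka 129/184 = 70.1% → Tanaka
Overall: Ibrahim 88/142 = 62.0%, Tanaka 131/191 = 68.6% → Tanaka
Tanaka wins overall and in every game group — no reversal.

No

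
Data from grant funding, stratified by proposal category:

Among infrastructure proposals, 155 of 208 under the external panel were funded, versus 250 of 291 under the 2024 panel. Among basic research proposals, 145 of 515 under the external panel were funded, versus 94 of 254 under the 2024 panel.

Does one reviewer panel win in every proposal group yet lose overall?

No

Infrastructure: the external panel 155/208 = 74.5%, the 2024 panel 250/291 = 85.9% → the 2024 panel
Basic research: the external panel 145/515 = 28.2%, the 2024 panel 94/254 = 37.0% → the 2024 panel
Overall: the external panel 300/723 = 41.5%, the 2024 panel 344/545 = 63.1% → the 2024 panel
The 2024 panel wins overall and in every proposal group — no reversal.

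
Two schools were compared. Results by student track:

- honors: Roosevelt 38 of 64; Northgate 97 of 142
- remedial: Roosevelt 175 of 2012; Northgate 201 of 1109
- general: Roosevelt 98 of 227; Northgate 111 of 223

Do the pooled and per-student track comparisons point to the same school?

Yes

Honors: Roosevelt 38/64 = 59.4%, Northgate 97/142 = 68.3% → Northgate
Remedial: Roosevelt 175/2012 = 8.7%, Northgate 201/1109 = 18.1% → Northgate
General: Roosevelt 98/227 = 43.2%, Northgate 111/223 = 49.8% → Northgate
Overall: Roosevelt 311/2303 = 13.5%, Northgate 409/1474 = 27.7% → Northgate
Northgate wins overall and in every student group — no reversal.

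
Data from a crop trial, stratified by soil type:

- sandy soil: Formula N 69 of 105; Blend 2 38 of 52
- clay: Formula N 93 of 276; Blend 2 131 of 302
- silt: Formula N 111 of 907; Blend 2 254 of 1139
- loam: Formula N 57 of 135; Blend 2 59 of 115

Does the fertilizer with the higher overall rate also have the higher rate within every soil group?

Sandy soil: Formula N 69/105 = 65.7%, Blend 2 38/52 = 73.1% → Blend 2
Clay: Formula N 93/276 = 33.7%, Blend 2 131/302 = 43.4% → Blend 2
Silt: Formula N 111/907 = 12.2%, Blend 2 254/1139 = 22.3% → Blend 2
Loam: Formula N 57/135 = 42.2%, Blend 2 59/115 = 51.3% → Blend 2
Overall: Formula N 330/1423 = 23.2%, Blend 2 482/1608 = 30.0% → Blend 2
Blend 2 wins overall and in every soil group — no reversal.

Yes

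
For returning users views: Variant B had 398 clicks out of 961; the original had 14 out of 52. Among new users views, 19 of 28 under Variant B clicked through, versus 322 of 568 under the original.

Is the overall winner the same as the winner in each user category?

Returning users: Variant B 398/961 = 41.4%, the original 14/52 = 26.9% → Variant B
New users: Variant B 19/28 = 67.9%, the original 322/568 = 56.7% → Variant B
Overall: Variant B 417/989 = 42.2%, the original 336/620 = 54.2% → the original
Variant B wins each user group but the original wins overall — the comparison reverses. Variant B's views skew toward returning users, which has a lower base rate.

No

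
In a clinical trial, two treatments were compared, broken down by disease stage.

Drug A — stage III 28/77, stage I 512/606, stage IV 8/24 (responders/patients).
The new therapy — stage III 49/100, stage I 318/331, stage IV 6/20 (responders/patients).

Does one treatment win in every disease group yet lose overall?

No

Stage III: Drug A 28/77 = 36.4%, the new therapy 49/100 = 49.0% → the new therapy
Stage I: Drug A 512/606 = 84.5%, the new therapy 318/331 = 96.1% → the new therapy
Stage IV: Drug A 8/24 = 33.3%, the new therapy 6/20 = 30.0% → Drug A
Overall: Drug A 548/707 = 77.5%, the new therapy 373/451 = 82.7% → the new therapy
Neither sweeps: Drug A wins 1 of 3 groups, the new therapy wins 2. The new therapy wins overall but not every group — no Simpson reversal.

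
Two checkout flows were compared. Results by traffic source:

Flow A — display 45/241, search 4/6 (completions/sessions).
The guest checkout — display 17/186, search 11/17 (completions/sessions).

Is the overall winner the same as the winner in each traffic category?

Display: Flow A 45/241 = 18.7%, the guest checkout 17/186 = 9.1% → Flow A
Search: Flow A 4/6 = 66.7%, the guest checkout 11/17 = 64.7% → Flow A
Overall: Flow A 49/247 = 19.8%, the guest checkout 28/203 = 13.8% → Flow A
Flow A wins overall and in every traffic group — no reversal.

Yes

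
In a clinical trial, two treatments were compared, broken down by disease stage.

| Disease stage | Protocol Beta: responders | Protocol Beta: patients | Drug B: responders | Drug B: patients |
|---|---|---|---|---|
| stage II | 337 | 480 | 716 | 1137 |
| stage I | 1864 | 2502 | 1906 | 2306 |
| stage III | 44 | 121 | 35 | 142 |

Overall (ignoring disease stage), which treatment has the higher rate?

Stage II: Protocol Beta 337/480 = 70.2%, Drug B 716/1137 = 63.0% → Protocol Beta
Stage I: Protocol Beta 1864/2502 = 74.5%, Drug B 1906/2306 = 82.7% → Drug B
Stage III: Protocol Beta 44/121 = 36.4%, Drug B 35/142 = 24.6% → Protocol Beta
Overall: Protocol Beta 2245/3103 = 72.3%, Drug B 2657/3585 = 74.1% → Drug B
(Neither sweeps every disease group, but Drug B has the higher pooled rate.)

Drug B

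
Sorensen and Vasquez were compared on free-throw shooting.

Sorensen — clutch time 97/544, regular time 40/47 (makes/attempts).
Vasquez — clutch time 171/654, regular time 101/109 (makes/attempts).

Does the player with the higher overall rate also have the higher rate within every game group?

Clutch time: Sorensen 97/544 = 17.8%, Vasquez 171/654 = 26.1% → Vasquez
Regular time: Sorensen 40/47 = 85.1%, Vasquez 101/109 = 92.7% → Vasquez
Overall: Sorensen 137/591 = 23.2%, Vasquez 272/763 = 35.6% → Vasquez
Vasquez wins overall and in every game group — no reversal.

Yes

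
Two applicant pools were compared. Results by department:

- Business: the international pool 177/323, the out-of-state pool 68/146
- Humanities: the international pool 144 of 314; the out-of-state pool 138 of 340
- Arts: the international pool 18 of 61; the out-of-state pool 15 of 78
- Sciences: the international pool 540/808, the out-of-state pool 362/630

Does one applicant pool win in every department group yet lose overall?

Business: the international pool 177/323 = 54.8%, the out-of-state pool 68/146 = 46.6% → the international pool
Humanities: the international pool 144/314 = 45.9%, the out-of-state pool 138/340 = 40.6% → the international pool
Arts: the international pool 18/61 = 29.5%, the out-of-state pool 15/78 = 19.2% → the international pool
Sciences: the international pool 540/808 = 66.8%, the out-of-state pool 362/630 = 57.5% → the international pool
Overall: the international pool 879/1506 = 58.4%, the out-of-state pool 583/1194 = 48.8% → the international pool
The international pool wins overall and in every department group — no reversal.

No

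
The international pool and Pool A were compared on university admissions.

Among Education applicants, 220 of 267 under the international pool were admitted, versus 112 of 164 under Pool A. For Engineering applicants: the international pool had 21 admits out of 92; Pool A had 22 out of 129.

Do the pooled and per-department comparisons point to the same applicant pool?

Education: the international pool 220/267 = 82.4%, Pool A 112/164 = 68.3% → the international pool
Engineering: the international pool 21/92 = 22.8%, Pool A 22/129 = 17.1% → the international pool
Overall: the international pool 241/359 = 67.1%, Pool A 134/293 = 45.7% → the international pool
The international pool wins overall and in every department group — no reversal.

Yes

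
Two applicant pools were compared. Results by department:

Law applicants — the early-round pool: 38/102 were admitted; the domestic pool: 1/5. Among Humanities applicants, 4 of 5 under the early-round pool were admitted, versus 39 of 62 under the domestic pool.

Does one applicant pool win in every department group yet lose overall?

Yes

Law: the early-round pool 38/102 = 37.3%, the domestic pool 1/5 = 20.0% → the early-round pool
Humanities: the early-round pool 4/5 = 80.0%, the domestic pool 39/62 = 62.9% → the early-round pool
Overall: the early-round pool 42/107 = 39.3%, the domestic pool 40/67 = 59.7% → the domestic pool
The early-round pool wins each department group but the domestic pool wins overall — the comparison reverses. The early-round pool's applicants skew toward Law, which has a lower base rate.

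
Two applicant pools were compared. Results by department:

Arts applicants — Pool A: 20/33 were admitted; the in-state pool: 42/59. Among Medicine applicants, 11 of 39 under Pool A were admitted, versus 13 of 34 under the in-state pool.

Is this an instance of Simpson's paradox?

No

Arts: Pool A 20/33 = 60.6%, the in-state pool 42/59 = 71.2% → the in-state pool
Medicine: Pool A 11/39 = 28.2%, the in-state pool 13/34 = 38.2% → the in-state pool
Overall: Pool A 31/72 = 43.1%, the in-state pool 55/93 = 59.1% → the in-state pool
The in-state pool wins overall and in every department group — no reversal.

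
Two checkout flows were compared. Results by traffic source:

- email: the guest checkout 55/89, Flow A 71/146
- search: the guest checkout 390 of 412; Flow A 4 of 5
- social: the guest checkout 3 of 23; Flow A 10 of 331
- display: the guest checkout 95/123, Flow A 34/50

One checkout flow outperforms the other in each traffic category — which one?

Email: the guest checkout 55/89 = 61.8%, Flow A 71/146 = 48.6% → the guest checkout
Search: the guest checkout 390/412 = 94.7%, Flow A 4/5 = 80.0% → the guest checkout
Social: the guest checkout 3/23 = 13.0%, Flow A 10/331 = 3.0% → the guest checkout
Display: the guest checkout 95/123 = 77.2%, Flow A 34/50 = 68.0% → the guest checkout
The guest checkout has the higher rate in all 4 groups.

the guest checkout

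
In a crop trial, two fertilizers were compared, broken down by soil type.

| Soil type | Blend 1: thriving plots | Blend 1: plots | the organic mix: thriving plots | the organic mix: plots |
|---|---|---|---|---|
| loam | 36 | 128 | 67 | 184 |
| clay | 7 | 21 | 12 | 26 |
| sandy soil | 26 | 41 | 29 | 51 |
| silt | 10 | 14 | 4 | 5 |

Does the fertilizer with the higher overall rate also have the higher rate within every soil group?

No

Loam: Blend 1 36/128 = 28.1%, the organic mix 67/184 = 36.4% → the organic mix
Clay: Blend 1 7/21 = 33.3%, the organic mix 12/26 = 46.2% → the organic mix
Sandy soil: Blend 1 26/41 = 63.4%, the organic mix 29/51 = 56.9% → Blend 1
Silt: Blend 1 10/14 = 71.4%, the organic mix 4/5 = 80.0% → the organic mix
Overall: Blend 1 79/204 = 38.7%, the organic mix 112/266 = 42.1% → the organic mix
Neither sweeps: Blend 1 wins 1 of 4 groups, the organic mix wins 3. The organic mix wins overall but not every group — no Simpson reversal.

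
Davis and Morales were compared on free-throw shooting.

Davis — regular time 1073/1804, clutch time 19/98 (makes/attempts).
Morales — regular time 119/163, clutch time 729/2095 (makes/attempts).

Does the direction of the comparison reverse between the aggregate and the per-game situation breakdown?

Yes

Regular time: Davis 1073/1804 = 59.5%, Morales 119/163 = 73.0% → Morales
Clutch time: Davis 19/98 = 19.4%, Morales 729/2095 = 34.8% → Morales
Overall: Davis 1092/1902 = 57.4%, Morales 848/2258 = 37.6% → Davis
Morales wins each game group but Davis wins overall — the comparison reverses. Morales's attempts skew toward clutch time, which has a lower base rate.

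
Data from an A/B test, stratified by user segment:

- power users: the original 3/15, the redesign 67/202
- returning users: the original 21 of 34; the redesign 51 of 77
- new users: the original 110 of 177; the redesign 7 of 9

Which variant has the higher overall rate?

Power users: the original 3/15 = 20.0%, the redesign 67/202 = 33.2% → the redesign
Returning users: the original 21/34 = 61.8%, the redesign 51/77 = 66.2% → the redesign
New users: the original 110/177 = 62.1%, the redesign 7/9 = 77.8% → the redesign
Overall: the original 134/226 = 59.3%, the redesign 125/288 = 43.4% → the original
(The redesign wins every user group but the original wins overall — the redesign's views skew toward the low-rate power users group.)

the original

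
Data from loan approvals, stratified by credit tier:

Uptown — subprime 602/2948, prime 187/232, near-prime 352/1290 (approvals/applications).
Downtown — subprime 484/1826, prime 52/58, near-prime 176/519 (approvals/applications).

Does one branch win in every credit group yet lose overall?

Subprime: Uptown 602/2948 = 20.4%, Downtown 484/1826 = 26.5% → Downtown
Prime: Uptown 187/232 = 80.6%, Downtown 52/58 = 89.7% → Downtown
Near-prime: Uptown 352/1290 = 27.3%, Downtown 176/519 = 33.9% → Downtown
Overall: Uptown 1141/4470 = 25.5%, Downtown 712/2403 = 29.6% → Downtown
Downtown wins overall and in every credit group — no reversal.

No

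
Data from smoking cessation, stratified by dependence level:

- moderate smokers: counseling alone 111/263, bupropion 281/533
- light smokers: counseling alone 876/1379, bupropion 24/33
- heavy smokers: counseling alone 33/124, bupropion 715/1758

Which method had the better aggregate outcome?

counseling alone

Moderate smokers: counseling alone 111/263 = 42.2%, bupropion 281/533 = 52.7% → bupropion
Light smokers: counseling alone 876/1379 = 63.5%, bupropion 24/33 = 72.7% → bupropion
Heavy smokers: counseling alone 33/124 = 26.6%, bupropion 715/1758 = 40.7% → bupropion
Overall: counseling alone 1020/1766 = 57.8%, bupropion 1020/2324 = 43.9% → counseling alone
(Bupropion wins every dependence group but counseling alone wins overall — bupropion's participants skew toward the low-rate heavy smokers group.)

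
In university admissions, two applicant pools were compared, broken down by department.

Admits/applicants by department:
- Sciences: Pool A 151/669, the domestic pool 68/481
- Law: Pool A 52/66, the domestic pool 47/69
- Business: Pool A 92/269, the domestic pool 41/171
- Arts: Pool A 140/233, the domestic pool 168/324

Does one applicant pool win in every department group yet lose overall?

No

Sciences: Pool A 151/669 = 22.6%, the domestic pool 68/481 = 14.1% → Pool A
Law: Pool A 52/66 = 78.8%, the domestic pool 47/69 = 68.1% → Pool A
Business: Pool A 92/269 = 34.2%, the domestic pool 41/171 = 24.0% → Pool A
Arts: Pool A 140/233 = 60.1%, the domestic pool 168/324 = 51.9% → Pool A
Overall: Pool A 435/1237 = 35.2%, the domestic pool 324/1045 = 31.0% → Pool A
Pool A wins overall and in every department group — no reversal.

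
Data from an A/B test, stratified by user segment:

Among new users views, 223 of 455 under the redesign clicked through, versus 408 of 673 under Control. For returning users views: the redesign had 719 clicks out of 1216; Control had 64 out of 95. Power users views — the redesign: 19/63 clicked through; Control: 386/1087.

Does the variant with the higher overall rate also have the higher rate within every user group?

New users: the redesign 223/455 = 49.0%, Control 408/673 = 60.6% → Control
Returning users: the redesign 719/1216 = 59.1%, Control 64/95 = 67.4% → Control
Power users: the redesign 19/63 = 30.2%, Control 386/1087 = 35.5% → Control
Overall: the redesign 961/1734 = 55.4%, Control 858/1855 = 46.3% → the redesign
Control wins each user group but the redesign wins overall — the comparison reverses. Control's views skew toward power users, which has a lower base rate.

No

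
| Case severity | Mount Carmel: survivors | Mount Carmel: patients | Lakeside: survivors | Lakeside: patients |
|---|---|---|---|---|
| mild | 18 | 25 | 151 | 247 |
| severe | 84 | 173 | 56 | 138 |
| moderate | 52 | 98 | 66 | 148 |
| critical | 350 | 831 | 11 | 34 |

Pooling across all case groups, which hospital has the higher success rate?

Mild: Mount Carmel 18/25 = 72.0%, Lakeside 151/247 = 61.1% → Mount Carmel
Severe: Mount Carmel 84/173 = 48.6%, Lakeside 56/138 = 40.6% → Mount Carmel
Moderate: Mount Carmel 52/98 = 53.1%, Lakeside 66/148 = 44.6% → Mount Carmel
Critical: Mount Carmel 350/831 = 42.1%, Lakeside 11/34 = 32.4% → Mount Carmel
Overall: Mount Carmel 504/1127 = 44.7%, Lakeside 284/567 = 50.1% → Lakeside
(Mount Carmel wins every case group but Lakeside wins overall — Mount Carmel's patients skew toward the low-rate critical group.)

Lakeside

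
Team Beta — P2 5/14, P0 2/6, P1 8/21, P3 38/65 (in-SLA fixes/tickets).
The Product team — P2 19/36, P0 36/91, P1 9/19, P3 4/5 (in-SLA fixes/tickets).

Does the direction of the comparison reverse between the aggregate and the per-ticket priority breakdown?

P2: Team Beta 5/14 = 35.7%, the Product team 19/36 = 52.8% → the Product team
P0: Team Beta 2/6 = 33.3%, the Product team 36/91 = 39.6% → the Product team
P1: Team Beta 8/21 = 38.1%, the Product team 9/19 = 47.4% → the Product team
P3: Team Beta 38/65 = 58.5%, the Product team 4/5 = 80.0% → the Product team
Overall: Team Beta 53/106 = 50.0%, the Product team 68/151 = 45.0% → Team Beta
The Product team wins each ticket group but Team Beta wins overall — the comparison reverses. The Product team's tickets skew toward P0, which has a lower base rate.

Yes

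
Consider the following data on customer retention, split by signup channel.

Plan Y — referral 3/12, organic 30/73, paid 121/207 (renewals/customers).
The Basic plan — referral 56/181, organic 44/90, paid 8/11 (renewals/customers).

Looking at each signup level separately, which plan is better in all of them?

Referral: Plan Y 3/12 = 25.0%, the Basic plan 56/181 = 30.9% → the Basic plan
Organic: Plan Y 30/73 = 41.1%, the Basic plan 44/90 = 48.9% → the Basic plan
Paid: Plan Y 121/207 = 58.5%, the Basic plan 8/11 = 72.7% → the Basic plan
The Basic plan has the higher rate in all 3 groups.

the Basic plan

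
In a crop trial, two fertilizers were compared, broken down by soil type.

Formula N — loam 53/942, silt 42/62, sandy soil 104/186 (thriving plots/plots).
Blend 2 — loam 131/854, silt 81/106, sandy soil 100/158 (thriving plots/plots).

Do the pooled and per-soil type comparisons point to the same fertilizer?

Loam: Formula N 53/942 = 5.6%, Blend 2 131/854 = 15.3% → Blend 2
Silt: Formula N 42/62 = 67.7%, Blend 2 81/106 = 76.4% → Blend 2
Sandy soil: Formula N 104/186 = 55.9%, Blend 2 100/158 = 63.3% → Blend 2
Overall: Formula N 199/1190 = 16.7%, Blend 2 312/1118 = 27.9% → Blend 2
Blend 2 wins overall and in every soil group — no reversal.

Yes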